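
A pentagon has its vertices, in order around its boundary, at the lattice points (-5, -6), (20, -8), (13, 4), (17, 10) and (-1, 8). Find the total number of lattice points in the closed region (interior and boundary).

The shoelace formula gives twice the area as |[(-5)·(-8) − 20·(-6)] + [20·4 − 13·(-8)] + [13·10 − 17·4] + [17·8 − (-1)·10] + [(-1)·(-6) − (-5)·8]| = 598, so the area is 299.
The number of boundary lattice points is Σ gcd(|Δx|,|Δy|) = gcd(25,2) + gcd(7,12) + gcd(4,6) + gcd(18,2) + gcd(4,14) = 1+1+2+2+2 = 8.
Pick's theorem gives I = A − B/2 + 1 = 299 − 8/2 + 1 = 296, so the closed region contains I + B = 296 + 8 = 304 lattice points.

304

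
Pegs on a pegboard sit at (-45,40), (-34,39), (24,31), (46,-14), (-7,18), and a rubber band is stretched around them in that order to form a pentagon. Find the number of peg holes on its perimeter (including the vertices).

Along each edge there are gcd(|Δx|,|Δy|)+1 lattice points, so counting each shared vertex once the boundary has gcd(11,1) + gcd(58,8) + gcd(22,45) + gcd(53,32) + gcd(38,22) = 1+2+1+1+2 = 7.

7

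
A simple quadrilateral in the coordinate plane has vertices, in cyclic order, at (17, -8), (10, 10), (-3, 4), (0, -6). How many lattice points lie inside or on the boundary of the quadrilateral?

The shoelace formula gives twice the area as |(17·10 − 10·(-8)) + (10·4 − (-3)·10) + ((-3)·(-6) − 0·4) + (0·(-8) − 17·(-6))| = 440, so the area is 220.
Along each edge there are gcd(|Δx|,|Δy|)+1 lattice points, so counting each shared vertex once the boundary has gcd(7,18) + gcd(13,6) + gcd(3,10) + gcd(17,2) = 1+1+1+1 = 4.
Pick's theorem gives I = A − B/2 + 1 = 220 − 4/2 + 1 = 219, so the closed region contains I + B = 219 + 4 = 223 lattice points.

223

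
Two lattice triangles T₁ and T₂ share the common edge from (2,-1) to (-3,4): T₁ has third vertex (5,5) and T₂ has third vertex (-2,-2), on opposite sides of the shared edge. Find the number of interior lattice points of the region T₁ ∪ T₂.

The union is the simple quadrilateral with vertices (2,-1), (5,5), (-3,4), (-2,-2) in order.
The shoelace formula gives twice the area as |[2·5 − 5·(-1)] + [5·4 − (-3)·5] + [(-3)·(-2) − (-2)·4] + [(-2)·(-1) − 2·(-2)]| = 70, so the area is 35.
Summing gcd(|Δx|,|Δy|) over the edges gives the boundary count: gcd(3,6) + gcd(8,1) + gcd(1,6) + gcd(4,1) = 3+1+1+1 = 6.
By Pick's theorem I = A − B/2 + 1 = 35 − 6/2 + 1 = 33.

33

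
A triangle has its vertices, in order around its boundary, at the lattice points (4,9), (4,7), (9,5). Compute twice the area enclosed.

By the shoelace formula, twice the signed area is |[4·7 − 4·9] + [4·5 − 9·7] + [9·9 − 4·5]| = 10, so the area is 5.

10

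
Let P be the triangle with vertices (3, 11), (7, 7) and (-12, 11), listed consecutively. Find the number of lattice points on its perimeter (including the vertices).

20

Summing gcd(|Δx|,|Δy|) over the edges gives the boundary count: gcd(4,4) + gcd(19,4) + gcd(15,0) = 4+1+15 = 20.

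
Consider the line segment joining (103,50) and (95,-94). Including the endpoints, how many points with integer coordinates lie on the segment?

9

The number of lattice points on a segment between lattice points is gcd(|Δx|,|Δy|) + 1 = gcd(8,144) + 1 = 8 + 1 = 9.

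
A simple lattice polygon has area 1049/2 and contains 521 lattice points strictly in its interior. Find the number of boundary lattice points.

Pick's theorem gives A = I + B/2 − 1, so B = 2(A − I + 1) = 2(1049/2 − 521 + 1) = 9.

9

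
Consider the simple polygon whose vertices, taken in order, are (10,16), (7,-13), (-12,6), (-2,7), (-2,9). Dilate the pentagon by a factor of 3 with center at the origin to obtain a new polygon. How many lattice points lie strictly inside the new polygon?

2458

By the shoelace formula, twice the signed area is |[10·(-13) − 7·16] + [7·6 − (-12)·(-13)] + [(-12)·7 − (-2)·6] + [(-2)·9 − (-2)·7] + [(-2)·16 − 10·9]| = 554, so the area is 277.
The number of boundary lattice points is Σ gcd(|Δx|,|Δy|) = gcd(3,29) + gcd(19,19) + gcd(10,1) + gcd(0,2) + gcd(12,7) = 1+19+1+2+1 = 24.
Scaling by 3 multiplies the area by 3² = 9 (so the new area is 2493) and multiplies the boundary lattice-point count by 3, giving 72.
By Pick's theorem, the interior count of the dilated polygon is 2493 − 72/2 + 1 = 2458.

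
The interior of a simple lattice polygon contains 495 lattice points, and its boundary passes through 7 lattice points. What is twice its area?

995

By Pick's theorem, A = I + B/2 − 1 = 495 + 7/2 − 1 = 995/2.
Hence 2A = 995.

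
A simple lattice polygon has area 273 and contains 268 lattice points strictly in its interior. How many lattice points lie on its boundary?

Pick's theorem gives A = I + B/2 − 1, so B = 2(A − I + 1) = 2(273 − 268 + 1) = 12.

12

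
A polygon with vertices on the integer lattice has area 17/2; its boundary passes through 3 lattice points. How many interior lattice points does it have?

8

Pick's theorem A = I + B/2 − 1 rearranges to I = A − B/2 + 1 = 17/2 − 3/2 + 1 = 8.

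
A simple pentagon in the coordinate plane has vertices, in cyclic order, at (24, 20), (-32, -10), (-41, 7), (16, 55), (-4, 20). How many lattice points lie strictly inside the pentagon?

1292

Using the shoelace formula, 2A = |[24·(-10) − (-32)·20] + [(-32)·7 − (-41)·(-10)] + [(-41)·55 − 16·7] + [16·20 − (-4)·55] + [(-4)·20 − 24·20]| = 2621, so the area is 1310.5.
Along each edge there are gcd(|Δx|,|Δy|)+1 lattice points, so counting each shared vertex once the boundary has gcd(56,30) + gcd(9,17) + gcd(57,48) + gcd(20,35) + gcd(28,0) = 2+1+3+5+28 = 39.
Pick's theorem gives I = A − B/2 + 1 = 1310.5 − 39/2 + 1 = 1292.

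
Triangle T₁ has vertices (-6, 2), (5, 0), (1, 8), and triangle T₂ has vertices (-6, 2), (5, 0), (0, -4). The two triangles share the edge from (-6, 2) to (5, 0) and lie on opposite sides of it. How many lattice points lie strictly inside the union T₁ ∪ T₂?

The union is the simple quadrilateral with vertices (-6, 2), (1, 8), (5, 0), (0, -4) in order.
The shoelace formula gives twice the area as |((-6)·8 − 1·2) + (1·0 − 5·8) + (5·(-4) − 0·0) + (0·2 − (-6)·(-4))| = 134, so the area is 67.
Summing gcd(|Δx|,|Δy|) over the edges gives the boundary count: gcd(7,6) + gcd(4,8) + gcd(5,4) + gcd(6,6) = 1+4+1+6 = 12.
By Pick's theorem I = A − B/2 + 1 = 67 − 12/2 + 1 = 62.

62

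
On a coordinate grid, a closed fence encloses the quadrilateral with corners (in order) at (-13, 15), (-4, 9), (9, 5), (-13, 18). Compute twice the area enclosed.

108

By the shoelace formula, twice the signed area is |[(-13)·9 − (-4)·15] + [(-4)·5 − 9·9] + [9·18 − (-13)·5] + [(-13)·15 − (-13)·18]| = 108, so the area is 54.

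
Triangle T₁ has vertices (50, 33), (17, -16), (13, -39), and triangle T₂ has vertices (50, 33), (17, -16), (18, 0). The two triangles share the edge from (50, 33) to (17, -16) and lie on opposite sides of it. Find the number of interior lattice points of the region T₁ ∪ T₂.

520

The union is the simple quadrilateral with vertices (50, 33), (13, -39), (17, -16), (18, 0) in order.
Using the shoelace formula, 2A = |[50·(-39) − 13·33] + [13·(-16) − 17·(-39)] + [17·0 − 18·(-16)] + [18·33 − 50·0]| = 1042, so the area is 521.
Summing gcd(|Δx|,|Δy|) over the edges gives the boundary count: gcd(37,72) + gcd(4,23) + gcd(1,16) + gcd(32,33) = 1+1+1+1 = 4.
By Pick's theorem I = A − B/2 + 1 = 521 − 4/2 + 1 = 520.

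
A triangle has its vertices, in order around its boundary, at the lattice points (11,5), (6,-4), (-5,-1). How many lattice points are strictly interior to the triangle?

Using the shoelace formula, 2A = |(11·(-4) − 6·5) + (6·(-1) − (-5)·(-4)) + ((-5)·5 − 11·(-1))| = 114, so the area is 57.
The number of boundary lattice points is Σ gcd(|Δx|,|Δy|) = gcd(5,9) + gcd(11,3) + gcd(16,6) = 1+1+2 = 4.
Pick's theorem gives I = A − B/2 + 1 = 57 − 4/2 + 1 = 56.

56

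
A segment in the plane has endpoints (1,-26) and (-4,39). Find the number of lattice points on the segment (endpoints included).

The number of lattice points on a segment between lattice points is gcd(|Δx|,|Δy|) + 1 = gcd(5,65) + 1 = 5 + 1 = 6.

6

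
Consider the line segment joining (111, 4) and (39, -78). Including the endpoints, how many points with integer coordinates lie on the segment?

The number of lattice points on a segment between lattice points is gcd(|Δx|,|Δy|) + 1 = gcd(72,82) + 1 = 2 + 1 = 3.

3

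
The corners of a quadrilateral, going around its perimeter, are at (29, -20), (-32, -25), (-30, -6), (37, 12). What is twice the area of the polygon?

The shoelace formula gives twice the area as |[29·(-25) − (-32)·(-20)] + [(-32)·(-6) − (-30)·(-25)] + [(-30)·12 − 37·(-6)] + [37·(-20) − 29·12]| = 3149, so the area is 1574.5.

3149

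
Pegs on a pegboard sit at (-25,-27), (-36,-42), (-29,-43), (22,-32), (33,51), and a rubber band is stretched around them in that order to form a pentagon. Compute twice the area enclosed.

The shoelace formula gives twice the area as |[(-25)·(-42) − (-36)·(-27)] + [(-36)·(-43) − (-29)·(-42)] + [(-29)·(-32) − 22·(-43)] + [22·51 − 33·(-32)] + [33·(-27) − (-25)·51]| = 4844, so the area is 2422.

4844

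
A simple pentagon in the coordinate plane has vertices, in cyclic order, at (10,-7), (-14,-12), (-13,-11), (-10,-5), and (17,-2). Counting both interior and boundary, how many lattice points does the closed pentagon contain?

135

Using the shoelace formula, 2A = |(10·(-12) − (-14)·(-7)) + ((-14)·(-11) − (-13)·(-12)) + ((-13)·(-5) − (-10)·(-11)) + ((-10)·(-2) − 17·(-5)) + (17·(-7) − 10·(-2))| = 259, so the area is 259/2.
Summing gcd(|Δx|,|Δy|) over the edges gives the boundary count: gcd(24,5) + gcd(1,1) + gcd(3,6) + gcd(27,3) + gcd(7,5) = 1+1+3+3+1 = 9.
Pick's theorem gives I = A − B/2 + 1 = 259/2 − 9/2 + 1 = 126, so the closed region contains I + B = 126 + 9 = 135 lattice points.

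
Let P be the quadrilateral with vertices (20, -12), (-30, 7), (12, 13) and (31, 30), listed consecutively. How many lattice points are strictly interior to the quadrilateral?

851

By the shoelace formula, twice the signed area is |(20·7 − (-30)·(-12)) + ((-30)·13 − 12·7) + (12·30 − 31·13) + (31·(-12) − 20·30)| = 1709, so the area is 854.5.
Summing gcd(|Δx|,|Δy|) over the edges gives the boundary count: gcd(50,19) + gcd(42,6) + gcd(19,17) + gcd(11,42) = 1+6+1+1 = 9.
Pick's theorem gives I = A − B/2 + 1 = 854.5 − 9/2 + 1 = 851.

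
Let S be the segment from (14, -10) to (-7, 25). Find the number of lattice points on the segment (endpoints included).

The number of lattice points on a segment between lattice points is gcd(|Δx|,|Δy|) + 1 = gcd(21,35) + 1 = 7 + 1 = 8.

8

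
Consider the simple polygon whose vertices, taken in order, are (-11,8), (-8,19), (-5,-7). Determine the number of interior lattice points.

54

The shoelace formula gives twice the area as |[(-11)·19 − (-8)·8] + [(-8)·(-7) − (-5)·19] + [(-5)·8 − (-11)·(-7)]| = 111, so the area is 55.5.
Along each edge there are gcd(|Δx|,|Δy|)+1 lattice points, so counting each shared vertex once the boundary has gcd(3,11) + gcd(3,26) + gcd(6,15) = 1+1+3 = 5.
Pick's theorem gives I = A − B/2 + 1 = 55.5 − 5/2 + 1 = 54.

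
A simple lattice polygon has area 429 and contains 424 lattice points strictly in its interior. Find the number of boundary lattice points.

Pick's theorem gives A = I + B/2 − 1, so B = 2(A − I + 1) = 2(429 − 424 + 1) = 12.

12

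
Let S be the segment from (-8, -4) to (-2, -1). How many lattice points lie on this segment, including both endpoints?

4

The number of lattice points on a segment between lattice points is gcd(|Δx|,|Δy|) + 1 = gcd(6,3) + 1 = 3 + 1 = 4.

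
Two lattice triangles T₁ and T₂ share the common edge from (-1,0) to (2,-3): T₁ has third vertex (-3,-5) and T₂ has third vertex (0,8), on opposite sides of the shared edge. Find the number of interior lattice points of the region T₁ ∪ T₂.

23

The union is the simple quadrilateral with vertices (-1,0), (-3,-5), (2,-3), (0,8) in order.
Using the shoelace formula, 2A = |[(-1)·(-5) − (-3)·0] + [(-3)·(-3) − 2·(-5)] + [2·8 − 0·(-3)] + [0·0 − (-1)·8]| = 48, so the area is 24.
Along each edge there are gcd(|Δx|,|Δy|)+1 lattice points, so counting each shared vertex once the boundary has gcd(2,5) + gcd(5,2) + gcd(2,11) + gcd(1,8) = 1+1+1+1 = 4.
By Pick's theorem I = A − B/2 + 1 = 24 − 4/2 + 1 = 23.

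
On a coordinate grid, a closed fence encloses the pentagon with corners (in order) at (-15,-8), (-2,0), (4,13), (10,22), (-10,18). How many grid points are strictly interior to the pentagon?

329

By the shoelace formula, twice the signed area is |[(-15)·0 − (-2)·(-8)] + [(-2)·13 − 4·0] + [4·22 − 10·13] + [10·18 − (-10)·22] + [(-10)·(-8) − (-15)·18]| = 666, so the area is 333.
Along each edge there are gcd(|Δx|,|Δy|)+1 lattice points, so counting each shared vertex once the boundary has gcd(13,8) + gcd(6,13) + gcd(6,9) + gcd(20,4) + gcd(5,26) = 1+1+3+4+1 = 10.
Pick's theorem gives I = A − B/2 + 1 = 333 − 10/2 + 1 = 329.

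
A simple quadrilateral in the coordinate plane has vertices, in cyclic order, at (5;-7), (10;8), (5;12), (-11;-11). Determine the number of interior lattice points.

Using the shoelace formula, 2A = |[5·8 − 10·(-7)] + [10·12 − 5·8] + [5·(-11) − (-11)·12] + [(-11)·(-7) − 5·(-11)]| = 399, so the area is 199.5.
Summing gcd(|Δx|,|Δy|) over the edges gives the boundary count: gcd(5,15) + gcd(5,4) + gcd(16,23) + gcd(16,4) = 5+1+1+4 = 11.
Pick's theorem gives I = A − B/2 + 1 = 199.5 − 11/2 + 1 = 195.

195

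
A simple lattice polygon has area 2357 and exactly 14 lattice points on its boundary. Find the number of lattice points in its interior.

2351

Pick's theorem A = I + B/2 − 1 rearranges to I = A − B/2 + 1 = 2357 − 14/2 + 1 = 2351.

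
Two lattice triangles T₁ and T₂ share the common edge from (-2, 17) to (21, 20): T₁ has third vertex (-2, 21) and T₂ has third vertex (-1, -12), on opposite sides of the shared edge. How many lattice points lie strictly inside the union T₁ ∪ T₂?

The union is the simple quadrilateral with vertices (-2, 17), (-2, 21), (21, 20), (-1, -12) in order.
Using the shoelace formula, 2A = |[(-2)·21 − (-2)·17] + [(-2)·20 − 21·21] + [21·(-12) − (-1)·20] + [(-1)·17 − (-2)·(-12)]| = 762, so the area is 381.
The number of boundary lattice points is Σ gcd(|Δx|,|Δy|) = gcd(0,4) + gcd(23,1) + gcd(22,32) + gcd(1,29) = 4+1+2+1 = 8.
By Pick's theorem I = A − B/2 + 1 = 381 − 8/2 + 1 = 378.

378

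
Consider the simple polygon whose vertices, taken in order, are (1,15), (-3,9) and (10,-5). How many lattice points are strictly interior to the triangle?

66

The shoelace formula gives twice the area as |[1·9 − (-3)·15] + [(-3)·(-5) − 10·9] + [10·15 − 1·(-5)]| = 134, so the area is 67.
Summing gcd(|Δx|,|Δy|) over the edges gives the boundary count: gcd(4,6) + gcd(13,14) + gcd(9,20) = 2+1+1 = 4.
Pick's theorem gives I = A − B/2 + 1 = 67 − 4/2 + 1 = 66.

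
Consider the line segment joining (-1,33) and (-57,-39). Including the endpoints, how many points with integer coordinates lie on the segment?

9

The number of lattice points on a segment between lattice points is gcd(|Δx|,|Δy|) + 1 = gcd(56,72) + 1 = 8 + 1 = 9.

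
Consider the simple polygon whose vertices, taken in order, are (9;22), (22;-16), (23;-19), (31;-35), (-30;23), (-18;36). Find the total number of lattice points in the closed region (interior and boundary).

1316

By the shoelace formula, twice the signed area is |(9·(-16) − 22·22) + (22·(-19) − 23·(-16)) + (23·(-35) − 31·(-19)) + (31·23 − (-30)·(-35)) + ((-30)·36 − (-18)·23) + ((-18)·22 − 9·36)| = 2617, so the area is 1308.5.
The number of boundary lattice points is Σ gcd(|Δx|,|Δy|) = gcd(13,38) + gcd(1,3) + gcd(8,16) + gcd(61,58) + gcd(12,13) + gcd(27,14) = 1+1+8+1+1+1 = 13.
Pick's theorem gives I = A − B/2 + 1 = 1308.5 − 13/2 + 1 = 1303, so the closed region contains I + B = 1303 + 13 = 1316 lattice points.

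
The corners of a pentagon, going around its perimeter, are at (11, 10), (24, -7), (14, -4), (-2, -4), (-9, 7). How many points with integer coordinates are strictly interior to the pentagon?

289

The shoelace formula gives twice the area as |[11·(-7) − 24·10] + [24·(-4) − 14·(-7)] + [14·(-4) − (-2)·(-4)] + [(-2)·7 − (-9)·(-4)] + [(-9)·10 − 11·7]| = 596, so the area is 298.
The number of boundary lattice points is Σ gcd(|Δx|,|Δy|) = gcd(13,17) + gcd(10,3) + gcd(16,0) + gcd(7,11) + gcd(20,3) = 1+1+16+1+1 = 20.
Pick's theorem gives I = A − B/2 + 1 = 298 − 20/2 + 1 = 289.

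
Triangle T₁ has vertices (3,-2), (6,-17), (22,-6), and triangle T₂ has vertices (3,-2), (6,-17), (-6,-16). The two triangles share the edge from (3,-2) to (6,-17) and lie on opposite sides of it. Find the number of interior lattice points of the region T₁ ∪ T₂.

224

The union is the simple quadrilateral with vertices (3,-2), (22,-6), (6,-17), (-6,-16) in order.
By the shoelace formula, twice the signed area is |[3·(-6) − 22·(-2)] + [22·(-17) − 6·(-6)] + [6·(-16) − (-6)·(-17)] + [(-6)·(-2) − 3·(-16)]| = 450, so the area is 225.
The number of boundary lattice points is Σ gcd(|Δx|,|Δy|) = gcd(19,4) + gcd(16,11) + gcd(12,1) + gcd(9,14) = 1+1+1+1 = 4.
By Pick's theorem I = A − B/2 + 1 = 225 − 4/2 + 1 = 224.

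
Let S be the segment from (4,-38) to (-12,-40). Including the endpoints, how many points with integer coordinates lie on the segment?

The number of lattice points on a segment between lattice points is gcd(|Δx|,|Δy|) + 1 = gcd(16,2) + 1 = 2 + 1 = 3.

3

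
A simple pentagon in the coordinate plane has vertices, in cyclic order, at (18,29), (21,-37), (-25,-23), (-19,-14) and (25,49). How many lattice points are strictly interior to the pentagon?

1750

The shoelace formula gives twice the area as |[18·(-37) − 21·29] + [21·(-23) − (-25)·(-37)] + [(-25)·(-14) − (-19)·(-23)] + [(-19)·49 − 25·(-14)] + [25·29 − 18·49]| = 3508, so the area is 1754.
Summing gcd(|Δx|,|Δy|) over the edges gives the boundary count: gcd(3,66) + gcd(46,14) + gcd(6,9) + gcd(44,63) + gcd(7,20) = 3+2+3+1+1 = 10.
Pick's theorem gives I = A − B/2 + 1 = 1754 − 10/2 + 1 = 1750.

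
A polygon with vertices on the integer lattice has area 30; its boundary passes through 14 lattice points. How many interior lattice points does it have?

24

From Pick's theorem, I = A − B/2 + 1 = 30 − 14/2 + 1 = 24.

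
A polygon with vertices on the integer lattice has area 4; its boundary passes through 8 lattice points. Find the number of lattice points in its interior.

1

Pick's theorem A = I + B/2 − 1 rearranges to I = A − B/2 + 1 = 4 − 8/2 + 1 = 1.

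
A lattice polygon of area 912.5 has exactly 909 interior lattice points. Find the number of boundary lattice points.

Pick's theorem gives A = I + B/2 − 1, so B = 2(A − I + 1) = 2(912.5 − 909 + 1) = 9.

9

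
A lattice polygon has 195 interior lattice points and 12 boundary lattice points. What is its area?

By Pick's theorem, A = I + B/2 − 1 = 195 + 12/2 − 1 = 200.

200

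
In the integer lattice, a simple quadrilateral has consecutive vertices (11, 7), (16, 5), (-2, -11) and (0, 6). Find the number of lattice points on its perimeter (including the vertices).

5

Summing gcd(|Δx|,|Δy|) over the edges gives the boundary count: gcd(5,2) + gcd(18,16) + gcd(2,17) + gcd(11,1) = 1+2+1+1 = 5.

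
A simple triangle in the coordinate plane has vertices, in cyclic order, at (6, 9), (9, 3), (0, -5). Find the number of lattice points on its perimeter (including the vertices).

The number of boundary lattice points is Σ gcd(|Δx|,|Δy|) = gcd(3,6) + gcd(9,8) + gcd(6,14) = 3+1+2 = 6.

6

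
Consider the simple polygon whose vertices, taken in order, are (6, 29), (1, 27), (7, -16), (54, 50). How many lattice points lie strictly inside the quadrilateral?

1202

The shoelace formula gives twice the area as |(6·27 − 1·29) + (1·(-16) − 7·27) + (7·50 − 54·(-16)) + (54·29 − 6·50)| = 2408, so the area is 1204.
Summing gcd(|Δx|,|Δy|) over the edges gives the boundary count: gcd(5,2) + gcd(6,43) + gcd(47,66) + gcd(48,21) = 1+1+1+3 = 6.
By Pick's theorem A = I + B/2 − 1, so I = 1204 − 6/2 + 1 = 1202.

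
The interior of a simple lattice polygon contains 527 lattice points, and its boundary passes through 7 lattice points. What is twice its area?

By Pick's theorem, A = I + B/2 − 1 = 527 + 7/2 − 1 = 1059/2.
Hence 2A = 1059.

1059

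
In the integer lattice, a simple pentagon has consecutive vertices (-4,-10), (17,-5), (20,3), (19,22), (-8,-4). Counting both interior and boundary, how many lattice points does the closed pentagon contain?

448

The shoelace formula gives twice the area as |((-4)·(-5) − 17·(-10)) + (17·3 − 20·(-5)) + (20·22 − 19·3) + (19·(-4) − (-8)·22) + ((-8)·(-10) − (-4)·(-4))| = 888, so the area is 444.
Along each edge there are gcd(|Δx|,|Δy|)+1 lattice points, so counting each shared vertex once the boundary has gcd(21,5) + gcd(3,8) + gcd(1,19) + gcd(27,26) + gcd(4,6) = 1+1+1+1+2 = 6.
Pick's theorem gives I = A − B/2 + 1 = 444 − 6/2 + 1 = 442, so the closed region contains I + B = 442 + 6 = 448 lattice points.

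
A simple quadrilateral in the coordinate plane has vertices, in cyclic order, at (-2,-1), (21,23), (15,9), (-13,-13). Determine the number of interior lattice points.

134

By the shoelace formula, twice the signed area is |((-2)·23 − 21·(-1)) + (21·9 − 15·23) + (15·(-13) − (-13)·9) + ((-13)·(-1) − (-2)·(-13))| = 272, so the area is 136.
The number of boundary lattice points is Σ gcd(|Δx|,|Δy|) = gcd(23,24) + gcd(6,14) + gcd(28,22) + gcd(11,12) = 1+2+2+1 = 6.
Pick's theorem gives I = A − B/2 + 1 = 136 − 6/2 + 1 = 134.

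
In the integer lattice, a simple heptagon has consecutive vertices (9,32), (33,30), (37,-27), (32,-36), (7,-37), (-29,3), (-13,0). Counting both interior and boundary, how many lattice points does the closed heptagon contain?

2815

The shoelace formula gives twice the area as |[9·30 − 33·32] + [33·(-27) − 37·30] + [37·(-36) − 32·(-27)] + [32·(-37) − 7·(-36)] + [7·3 − (-29)·(-37)] + [(-29)·0 − (-13)·3] + [(-13)·32 − 9·0]| = 5616, so the area is 2808.
Along each edge there are gcd(|Δx|,|Δy|)+1 lattice points, so counting each shared vertex once the boundary has gcd(24,2) + gcd(4,57) + gcd(5,9) + gcd(25,1) + gcd(36,40) + gcd(16,3) + gcd(22,32) = 2+1+1+1+4+1+2 = 12.
Pick's theorem gives I = A − B/2 + 1 = 2808 − 12/2 + 1 = 2803, so the closed region contains I + B = 2803 + 12 = 2815 lattice points.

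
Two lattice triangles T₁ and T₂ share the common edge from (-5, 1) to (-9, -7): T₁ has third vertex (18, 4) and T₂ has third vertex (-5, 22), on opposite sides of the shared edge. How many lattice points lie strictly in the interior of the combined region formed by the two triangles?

117

The union is the simple quadrilateral with vertices (-5, 1), (18, 4), (-9, -7), (-5, 22) in order.
The shoelace formula gives twice the area as |((-5)·4 − 18·1) + (18·(-7) − (-9)·4) + ((-9)·22 − (-5)·(-7)) + ((-5)·1 − (-5)·22)| = 256, so the area is 128.
Along each edge there are gcd(|Δx|,|Δy|)+1 lattice points, so counting each shared vertex once the boundary has gcd(23,3) + gcd(27,11) + gcd(4,29) + gcd(0,21) = 1+1+1+21 = 24.
By Pick's theorem I = A − B/2 + 1 = 128 − 24/2 + 1 = 117.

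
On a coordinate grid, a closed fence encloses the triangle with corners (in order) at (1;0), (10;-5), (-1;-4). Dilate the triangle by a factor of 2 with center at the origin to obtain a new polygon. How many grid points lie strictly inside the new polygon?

By the shoelace formula, twice the signed area is |[1·(-5) − 10·0] + [10·(-4) − (-1)·(-5)] + [(-1)·0 − 1·(-4)]| = 46, so the area is 23.
Along each edge there are gcd(|Δx|,|Δy|)+1 lattice points, so counting each shared vertex once the boundary has gcd(9,5) + gcd(11,1) + gcd(2,4) = 1+1+2 = 4.
Scaling by 2 multiplies the area by 2² = 4 (so the new area is 92) and multiplies the boundary lattice-point count by 2, giving 8.
By Pick's theorem, the interior count of the dilated polygon is 92 − 8/2 + 1 = 89.

89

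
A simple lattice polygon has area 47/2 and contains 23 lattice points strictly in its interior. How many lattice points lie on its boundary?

Pick's theorem gives A = I + B/2 − 1, so B = 2(A − I + 1) = 2(47/2 − 23 + 1) = 3.

3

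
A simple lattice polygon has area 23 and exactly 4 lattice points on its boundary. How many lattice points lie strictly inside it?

Pick's theorem A = I + B/2 − 1 rearranges to I = A − B/2 + 1 = 23 − 4/2 + 1 = 22.

22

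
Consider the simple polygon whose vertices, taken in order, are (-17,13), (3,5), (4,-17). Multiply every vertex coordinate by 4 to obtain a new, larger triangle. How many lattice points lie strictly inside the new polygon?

3441

Using the shoelace formula, 2A = |((-17)·5 − 3·13) + (3·(-17) − 4·5) + (4·13 − (-17)·(-17))| = 432, so the area is 216.
Summing gcd(|Δx|,|Δy|) over the edges gives the boundary count: gcd(20,8) + gcd(1,22) + gcd(21,30) = 4+1+3 = 8.
Scaling by 4 multiplies the area by 4² = 16 (so the new area is 3456) and multiplies the boundary lattice-point count by 4, giving 32.
By Pick's theorem, the interior count of the dilated polygon is 3456 − 32/2 + 1 = 3441.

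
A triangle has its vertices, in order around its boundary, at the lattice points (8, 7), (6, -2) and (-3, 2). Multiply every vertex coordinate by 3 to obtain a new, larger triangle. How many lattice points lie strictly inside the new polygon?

397

Using the shoelace formula, 2A = |(8·(-2) − 6·7) + (6·2 − (-3)·(-2)) + ((-3)·7 − 8·2)| = 89, so the area is 44.5.
The number of boundary lattice points is Σ gcd(|Δx|,|Δy|) = gcd(2,9) + gcd(9,4) + gcd(11,5) = 1+1+1 = 3.
Scaling by 3 multiplies the area by 3² = 9 (so the new area is 400.5) and multiplies the boundary lattice-point count by 3, giving 9.
By Pick's theorem, the interior count of the dilated polygon is 400.5 − 9/2 + 1 = 397.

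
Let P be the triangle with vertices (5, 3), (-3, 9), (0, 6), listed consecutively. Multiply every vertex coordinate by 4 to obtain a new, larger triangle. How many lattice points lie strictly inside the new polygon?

By the shoelace formula, twice the signed area is |(5·9 − (-3)·3) + ((-3)·6 − 0·9) + (0·3 − 5·6)| = 6, so the area is 3.
The number of boundary lattice points is Σ gcd(|Δx|,|Δy|) = gcd(8,6) + gcd(3,3) + gcd(5,3) = 2+3+1 = 6.
Scaling by 4 multiplies the area by 4² = 16 (so the new area is 48) and multiplies the boundary lattice-point count by 4, giving 24.
By Pick's theorem, the interior count of the dilated polygon is 48 − 24/2 + 1 = 37.

37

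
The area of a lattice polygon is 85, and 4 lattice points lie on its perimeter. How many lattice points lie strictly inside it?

84

Pick's theorem A = I + B/2 − 1 rearranges to I = A − B/2 + 1 = 85 − 4/2 + 1 = 84.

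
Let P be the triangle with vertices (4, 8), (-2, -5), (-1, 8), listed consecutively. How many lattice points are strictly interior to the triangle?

The shoelace formula gives twice the area as |[4·(-5) − (-2)·8] + [(-2)·8 − (-1)·(-5)] + [(-1)·8 − 4·8]| = 65, so the area is 32.5.
Summing gcd(|Δx|,|Δy|) over the edges gives the boundary count: gcd(6,13) + gcd(1,13) + gcd(5,0) = 1+1+5 = 7.
Pick's theorem gives I = A − B/2 + 1 = 32.5 − 7/2 + 1 = 30.

30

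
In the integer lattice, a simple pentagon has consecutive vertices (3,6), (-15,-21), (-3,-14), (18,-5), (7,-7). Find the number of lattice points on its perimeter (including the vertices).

15

The number of boundary lattice points is Σ gcd(|Δx|,|Δy|) = gcd(18,27) + gcd(12,7) + gcd(21,9) + gcd(11,2) + gcd(4,13) = 9+1+3+1+1 = 15.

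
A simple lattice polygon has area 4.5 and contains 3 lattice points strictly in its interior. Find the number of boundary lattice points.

Pick's theorem gives A = I + B/2 − 1, so B = 2(A − I + 1) = 2(4.5 − 3 + 1) = 5.

5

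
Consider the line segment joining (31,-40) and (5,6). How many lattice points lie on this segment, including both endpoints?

The number of lattice points on a segment between lattice points is gcd(|Δx|,|Δy|) + 1 = gcd(26,46) + 1 = 2 + 1 = 3.

3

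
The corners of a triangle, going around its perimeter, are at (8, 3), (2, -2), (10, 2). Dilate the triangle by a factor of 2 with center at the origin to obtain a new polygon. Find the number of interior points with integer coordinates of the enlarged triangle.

27

The shoelace formula gives twice the area as |[8·(-2) − 2·3] + [2·2 − 10·(-2)] + [10·3 − 8·2]| = 16, so the area is 8.
Along each edge there are gcd(|Δx|,|Δy|)+1 lattice points, so counting each shared vertex once the boundary has gcd(6,5) + gcd(8,4) + gcd(2,1) = 1+4+1 = 6.
Scaling by 2 multiplies the area by 2² = 4 (so the new area is 32) and multiplies the boundary lattice-point count by 2, giving 12.
By Pick's theorem, the interior count of the dilated polygon is 32 − 12/2 + 1 = 27.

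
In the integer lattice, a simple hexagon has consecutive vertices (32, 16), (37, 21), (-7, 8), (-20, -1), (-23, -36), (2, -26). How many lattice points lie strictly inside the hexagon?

1452

By the shoelace formula, twice the signed area is |[32·21 − 37·16] + [37·8 − (-7)·21] + [(-7)·(-1) − (-20)·8] + [(-20)·(-36) − (-23)·(-1)] + [(-23)·(-26) − 2·(-36)] + [2·16 − 32·(-26)]| = 2921, so the area is 1460.5.
The number of boundary lattice points is Σ gcd(|Δx|,|Δy|) = gcd(5,5) + gcd(44,13) + gcd(13,9) + gcd(3,35) + gcd(25,10) + gcd(30,42) = 5+1+1+1+5+6 = 19.
By Pick's theorem A = I + B/2 − 1, so I = 1460.5 − 19/2 + 1 = 1452.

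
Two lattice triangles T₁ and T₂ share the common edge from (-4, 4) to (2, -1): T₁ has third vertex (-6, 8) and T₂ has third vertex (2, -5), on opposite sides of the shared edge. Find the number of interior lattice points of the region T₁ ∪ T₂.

15

The union is the simple quadrilateral with vertices (-4, 4), (-6, 8), (2, -1), (2, -5) in order.
By the shoelace formula, twice the signed area is |((-4)·8 − (-6)·4) + ((-6)·(-1) − 2·8) + (2·(-5) − 2·(-1)) + (2·4 − (-4)·(-5))| = 38, so the area is 19.
The number of boundary lattice points is Σ gcd(|Δx|,|Δy|) = gcd(2,4) + gcd(8,9) + gcd(0,4) + gcd(6,9) = 2+1+4+3 = 10.
By Pick's theorem I = A − B/2 + 1 = 19 − 10/2 + 1 = 15.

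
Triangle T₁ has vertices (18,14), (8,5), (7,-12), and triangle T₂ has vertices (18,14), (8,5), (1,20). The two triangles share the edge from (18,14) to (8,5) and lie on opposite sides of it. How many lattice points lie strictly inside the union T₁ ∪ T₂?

The union is the simple quadrilateral with vertices (18,14), (7,-12), (8,5), (1,20) in order.
Using the shoelace formula, 2A = |[18·(-12) − 7·14] + [7·5 − 8·(-12)] + [8·20 − 1·5] + [1·14 − 18·20]| = 374, so the area is 187.
Summing gcd(|Δx|,|Δy|) over the edges gives the boundary count: gcd(11,26) + gcd(1,17) + gcd(7,15) + gcd(17,6) = 1+1+1+1 = 4.
By Pick's theorem I = A − B/2 + 1 = 187 − 4/2 + 1 = 186.

186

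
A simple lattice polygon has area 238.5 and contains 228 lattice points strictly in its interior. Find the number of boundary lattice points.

23

Pick's theorem gives A = I + B/2 − 1, so B = 2(A − I + 1) = 2(238.5 − 228 + 1) = 23.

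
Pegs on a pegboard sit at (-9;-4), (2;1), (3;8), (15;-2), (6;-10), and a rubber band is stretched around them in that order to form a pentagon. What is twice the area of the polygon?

366

Using the shoelace formula, 2A = |((-9)·1 − 2·(-4)) + (2·8 − 3·1) + (3·(-2) − 15·8) + (15·(-10) − 6·(-2)) + (6·(-4) − (-9)·(-10))| = 366, so the area is 183.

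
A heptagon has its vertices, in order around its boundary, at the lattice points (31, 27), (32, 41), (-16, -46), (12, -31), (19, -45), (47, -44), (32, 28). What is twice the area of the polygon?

Using the shoelace formula, 2A = |(31·41 − 32·27) + (32·(-46) − (-16)·41) + ((-16)·(-31) − 12·(-46)) + (12·(-45) − 19·(-31)) + (19·(-44) − 47·(-45)) + (47·28 − 32·(-44)) + (32·27 − 31·28)| = 4687, so the area is 4687/2.

4687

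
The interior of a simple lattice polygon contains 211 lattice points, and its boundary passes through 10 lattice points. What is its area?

215

By Pick's theorem, A = I + B/2 − 1 = 211 + 10/2 − 1 = 215.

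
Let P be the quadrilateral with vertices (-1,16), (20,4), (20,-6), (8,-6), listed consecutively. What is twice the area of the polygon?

474

By the shoelace formula, twice the signed area is |((-1)·4 − 20·16) + (20·(-6) − 20·4) + (20·(-6) − 8·(-6)) + (8·16 − (-1)·(-6))| = 474, so the area is 237.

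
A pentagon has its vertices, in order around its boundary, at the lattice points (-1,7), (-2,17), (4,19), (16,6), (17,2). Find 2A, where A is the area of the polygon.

The shoelace formula gives twice the area as |[(-1)·17 − (-2)·7] + [(-2)·19 − 4·17] + [4·6 − 16·19] + [16·2 − 17·6] + [17·7 − (-1)·2]| = 338, so the area is 169.

338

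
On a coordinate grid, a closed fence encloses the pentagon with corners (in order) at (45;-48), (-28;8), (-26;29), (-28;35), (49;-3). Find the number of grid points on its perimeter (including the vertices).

The number of boundary lattice points is Σ gcd(|Δx|,|Δy|) = gcd(73,56) + gcd(2,21) + gcd(2,6) + gcd(77,38) + gcd(4,45) = 1+1+2+1+1 = 6.

6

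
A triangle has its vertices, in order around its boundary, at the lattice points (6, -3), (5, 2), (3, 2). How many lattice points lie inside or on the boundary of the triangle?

8

By the shoelace formula, twice the signed area is |[6·2 − 5·(-3)] + [5·2 − 3·2] + [3·(-3) − 6·2]| = 10, so the area is 5.
Along each edge there are gcd(|Δx|,|Δy|)+1 lattice points, so counting each shared vertex once the boundary has gcd(1,5) + gcd(2,0) + gcd(3,5) = 1+2+1 = 4.
Pick's theorem gives I = A − B/2 + 1 = 5 − 4/2 + 1 = 4, so the closed region contains I + B = 4 + 4 = 8 lattice points.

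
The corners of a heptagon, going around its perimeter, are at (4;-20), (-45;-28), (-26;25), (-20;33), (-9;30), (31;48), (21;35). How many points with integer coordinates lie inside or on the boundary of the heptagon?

2691

Using the shoelace formula, 2A = |[4·(-28) − (-45)·(-20)] + [(-45)·25 − (-26)·(-28)] + [(-26)·33 − (-20)·25] + [(-20)·30 − (-9)·33] + [(-9)·48 − 31·30] + [31·35 − 21·48] + [21·(-20) − 4·35]| = 5371, so the area is 2685.5.
Summing gcd(|Δx|,|Δy|) over the edges gives the boundary count: gcd(49,8) + gcd(19,53) + gcd(6,8) + gcd(11,3) + gcd(40,18) + gcd(10,13) + gcd(17,55) = 1+1+2+1+2+1+1 = 9.
Pick's theorem gives I = A − B/2 + 1 = 2685.5 − 9/2 + 1 = 2682, so the closed region contains I + B = 2682 + 9 = 2691 lattice points.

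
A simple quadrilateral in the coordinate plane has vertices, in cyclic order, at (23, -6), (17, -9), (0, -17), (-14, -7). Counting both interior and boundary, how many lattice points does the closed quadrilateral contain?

By the shoelace formula, twice the signed area is |(23·(-9) − 17·(-6)) + (17·(-17) − 0·(-9)) + (0·(-7) − (-14)·(-17)) + ((-14)·(-6) − 23·(-7))| = 387, so the area is 387/2.
Summing gcd(|Δx|,|Δy|) over the edges gives the boundary count: gcd(6,3) + gcd(17,8) + gcd(14,10) + gcd(37,1) = 3+1+2+1 = 7.
Pick's theorem gives I = A − B/2 + 1 = 387/2 − 7/2 + 1 = 191, so the closed region contains I + B = 191 + 7 = 198 lattice points.

198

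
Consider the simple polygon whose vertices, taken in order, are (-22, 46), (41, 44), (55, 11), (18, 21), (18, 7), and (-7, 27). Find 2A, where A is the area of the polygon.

3311

By the shoelace formula, twice the signed area is |((-22)·44 − 41·46) + (41·11 − 55·44) + (55·21 − 18·11) + (18·7 − 18·21) + (18·27 − (-7)·7) + ((-7)·46 − (-22)·27)| = 3311, so the area is 3311/2.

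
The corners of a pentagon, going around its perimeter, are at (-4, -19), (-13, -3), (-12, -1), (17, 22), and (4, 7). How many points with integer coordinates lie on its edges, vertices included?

6

The number of boundary lattice points is Σ gcd(|Δx|,|Δy|) = gcd(9,16) + gcd(1,2) + gcd(29,23) + gcd(13,15) + gcd(8,26) = 1+1+1+1+2 = 6.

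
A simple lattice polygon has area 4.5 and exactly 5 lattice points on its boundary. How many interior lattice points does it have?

3

Pick's theorem A = I + B/2 − 1 rearranges to I = A − B/2 + 1 = 4.5 − 5/2 + 1 = 3.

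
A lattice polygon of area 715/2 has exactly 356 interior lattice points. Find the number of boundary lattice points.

Pick's theorem gives A = I + B/2 − 1, so B = 2(A − I + 1) = 2(715/2 − 356 + 1) = 5.

5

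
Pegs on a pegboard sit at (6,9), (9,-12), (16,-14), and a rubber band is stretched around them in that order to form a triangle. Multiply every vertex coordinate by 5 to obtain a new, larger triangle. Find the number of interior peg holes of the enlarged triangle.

1751

The shoelace formula gives twice the area as |[6·(-12) − 9·9] + [9·(-14) − 16·(-12)] + [16·9 − 6·(-14)]| = 141, so the area is 141/2.
Summing gcd(|Δx|,|Δy|) over the edges gives the boundary count: gcd(3,21) + gcd(7,2) + gcd(10,23) = 3+1+1 = 5.
Scaling by 5 multiplies the area by 5² = 25 (so the new area is 1762.5) and multiplies the boundary lattice-point count by 5, giving 25.
By Pick's theorem, the interior count of the dilated polygon is 1762.5 − 25/2 + 1 = 1751.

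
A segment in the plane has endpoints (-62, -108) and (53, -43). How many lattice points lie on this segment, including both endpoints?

The number of lattice points on a segment between lattice points is gcd(|Δx|,|Δy|) + 1 = gcd(115,65) + 1 = 5 + 1 = 6.

6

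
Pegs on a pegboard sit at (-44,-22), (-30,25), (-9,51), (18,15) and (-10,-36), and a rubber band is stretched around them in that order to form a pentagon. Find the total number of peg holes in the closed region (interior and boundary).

2998

Using the shoelace formula, 2A = |[(-44)·25 − (-30)·(-22)] + [(-30)·51 − (-9)·25] + [(-9)·15 − 18·51] + [18·(-36) − (-10)·15] + [(-10)·(-22) − (-44)·(-36)]| = 5980, so the area is 2990.
Along each edge there are gcd(|Δx|,|Δy|)+1 lattice points, so counting each shared vertex once the boundary has gcd(14,47) + gcd(21,26) + gcd(27,36) + gcd(28,51) + gcd(34,14) = 1+1+9+1+2 = 14.
Pick's theorem gives I = A − B/2 + 1 = 2990 − 14/2 + 1 = 2984, so the closed region contains I + B = 2984 + 14 = 2998 lattice points.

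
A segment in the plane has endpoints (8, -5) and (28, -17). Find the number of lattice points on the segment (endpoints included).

5

The number of lattice points on a segment between lattice points is gcd(|Δx|,|Δy|) + 1 = gcd(20,12) + 1 = 4 + 1 = 5.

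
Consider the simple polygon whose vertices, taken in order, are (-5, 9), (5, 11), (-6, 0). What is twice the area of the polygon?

By the shoelace formula, twice the signed area is |[(-5)·11 − 5·9] + [5·0 − (-6)·11] + [(-6)·9 − (-5)·0]| = 88, so the area is 44.

88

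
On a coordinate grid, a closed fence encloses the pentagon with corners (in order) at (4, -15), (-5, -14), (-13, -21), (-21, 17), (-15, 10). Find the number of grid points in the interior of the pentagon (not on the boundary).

318

The shoelace formula gives twice the area as |(4·(-14) − (-5)·(-15)) + ((-5)·(-21) − (-13)·(-14)) + ((-13)·17 − (-21)·(-21)) + ((-21)·10 − (-15)·17) + ((-15)·(-15) − 4·10)| = 640, so the area is 320.
Summing gcd(|Δx|,|Δy|) over the edges gives the boundary count: gcd(9,1) + gcd(8,7) + gcd(8,38) + gcd(6,7) + gcd(19,25) = 1+1+2+1+1 = 6.
Pick's theorem gives I = A − B/2 + 1 = 320 − 6/2 + 1 = 318.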